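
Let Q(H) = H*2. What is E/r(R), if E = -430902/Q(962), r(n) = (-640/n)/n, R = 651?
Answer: 2467793223/16640 ≈ 1.4831e+5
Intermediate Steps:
Q(H) = 2*H
r(n) = -640/n²
E = -5823/26 (E = -430902/(2*962) = -430902/1924 = -430902*1/1924 = -5823/26 ≈ -223.96)
E/r(R) = -5823/(26*((-640/651²))) = -5823/(26*((-640*1/423801))) = -5823/(26*(-640/423801)) = -5823/26*(-423801/640) = 2467793223/16640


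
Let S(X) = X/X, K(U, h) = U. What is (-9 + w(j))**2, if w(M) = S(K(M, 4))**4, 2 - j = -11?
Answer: 64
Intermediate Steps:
j = 13 (j = 2 - 1*(-11) = 2 + 11 = 13)
S(X) = 1
w(M) = 1 (w(M) = 1**4 = 1)
(-9 + w(j))**2 = (-9 + 1)**2 = (-8)**2 = 64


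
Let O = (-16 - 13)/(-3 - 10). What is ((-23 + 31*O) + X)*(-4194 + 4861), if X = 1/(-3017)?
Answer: 1207394729/39221 ≈ 30784.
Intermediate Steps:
X = -1/3017 ≈ -0.00033145
O = 29/13 (O = -29/(-13) = -29*(-1/13) = 29/13 ≈ 2.2308)
((-23 + 31*O) + X)*(-4194 + 4861) = ((-23 + 31*(29/13)) - 1/3017)*(-4194 + 4861) = ((-23 + 899/13) - 1/3017)*667 = (600/13 - 1/3017)*667 = (1810187/39221)*667 = 1207394729/39221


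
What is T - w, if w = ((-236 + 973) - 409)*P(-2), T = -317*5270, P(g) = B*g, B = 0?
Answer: -1670590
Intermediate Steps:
P(g) = 0 (P(g) = 0*g = 0)
T = -1670590
w = 0 (w = ((-236 + 973) - 409)*0 = (737 - 409)*0 = 328*0 = 0)
T - w = -1670590 - 1*0 = -1670590 + 0 = -1670590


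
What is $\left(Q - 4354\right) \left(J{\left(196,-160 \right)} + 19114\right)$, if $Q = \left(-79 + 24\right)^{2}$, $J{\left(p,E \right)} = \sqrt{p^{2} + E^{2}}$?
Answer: $-25402506 - 5316 \sqrt{4001} \approx -2.5739 \cdot 10^{7}$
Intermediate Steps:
$J{\left(p,E \right)} = \sqrt{E^{2} + p^{2}}$
$Q = 3025$ ($Q = \left(-55\right)^{2} = 3025$)
$\left(Q - 4354\right) \left(J{\left(196,-160 \right)} + 19114\right) = \left(3025 - 4354\right) \left(\sqrt{\left(-160\right)^{2} + 196^{2}} + 19114\right) = - 1329 \left(\sqrt{25600 + 38416} + 19114\right) = - 1329 \left(\sqrt{64016} + 19114\right) = - 1329 \left(4 \sqrt{4001} + 19114\right) = - 1329 \left(19114 + 4 \sqrt{4001}\right) = -25402506 - 5316 \sqrt{4001}$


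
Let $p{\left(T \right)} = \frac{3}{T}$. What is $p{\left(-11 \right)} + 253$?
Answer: $\frac{2780}{11} \approx 252.73$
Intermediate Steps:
$p{\left(-11 \right)} + 253 = \frac{3}{-11} + 253 = 3 \left(- \frac{1}{11}\right) + 253 = - \frac{3}{11} + 253 = \frac{2780}{11}$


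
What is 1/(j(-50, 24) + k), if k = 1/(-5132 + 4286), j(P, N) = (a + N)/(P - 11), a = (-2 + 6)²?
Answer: -51606/33901 ≈ -1.5223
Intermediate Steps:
a = 16 (a = 4² = 16)
j(P, N) = (16 + N)/(-11 + P) (j(P, N) = (16 + N)/(P - 11) = (16 + N)/(-11 + P))
k = -1/846 (k = 1/(-846) = -1/846 ≈ -0.0011820)
1/(j(-50, 24) + k) = 1/((16 + 24)/(-11 - 50) - 1/846) = 1/(40/(-61) - 1/846) = 1/(-1/61*40 - 1/846) = 1/(-40/61 - 1/846) = 1/(-33901/51606) = -51606/33901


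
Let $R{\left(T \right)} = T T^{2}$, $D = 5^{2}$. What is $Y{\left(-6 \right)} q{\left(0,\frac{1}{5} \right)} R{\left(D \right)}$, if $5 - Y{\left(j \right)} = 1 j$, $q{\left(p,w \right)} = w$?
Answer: $34375$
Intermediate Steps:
$Y{\left(j \right)} = 5 - j$ ($Y{\left(j \right)} = 5 - 1 j = 5 - j$)
$D = 25$
$R{\left(T \right)} = T^{3}$
$Y{\left(-6 \right)} q{\left(0,\frac{1}{5} \right)} R{\left(D \right)} = \frac{5 - -6}{5} \cdot 25^{3} = \left(5 + 6\right) \frac{1}{5} \cdot 15625 = 11 \cdot \frac{1}{5} \cdot 15625 = \frac{11}{5} \cdot 15625 = 34375$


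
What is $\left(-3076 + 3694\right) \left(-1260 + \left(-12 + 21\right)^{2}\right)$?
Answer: $-728622$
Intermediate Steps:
$\left(-3076 + 3694\right) \left(-1260 + \left(-12 + 21\right)^{2}\right) = 618 \left(-1260 + 9^{2}\right) = 618 \left(-1260 + 81\right) = 618 \left(-1179\right) = -728622$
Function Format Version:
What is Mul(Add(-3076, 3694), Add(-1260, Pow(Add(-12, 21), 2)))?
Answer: -728622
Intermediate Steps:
Mul(Add(-3076, 3694), Add(-1260, Pow(Add(-12, 21), 2))) = Mul(618, Add(-1260, Pow(9, 2))) = Mul(618, Add(-1260, 81)) = Mul(618, -1179) = -728622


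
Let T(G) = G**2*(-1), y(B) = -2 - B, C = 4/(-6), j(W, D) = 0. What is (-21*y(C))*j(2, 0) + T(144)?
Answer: -20736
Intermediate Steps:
C = -2/3 (C = 4*(-1/6) = -2/3 ≈ -0.66667)
T(G) = -G**2
(-21*y(C))*j(2, 0) + T(144) = -21*(-2 - 1*(-2/3))*0 - 1*144**2 = -21*(-2 + 2/3)*0 - 1*20736 = -21*(-4/3)*0 - 20736 = 28*0 - 20736 = 0 - 20736 = -20736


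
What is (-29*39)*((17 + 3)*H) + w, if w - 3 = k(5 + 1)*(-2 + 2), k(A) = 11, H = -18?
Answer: 407163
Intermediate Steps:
w = 3 (w = 3 + 11*(-2 + 2) = 3 + 11*0 = 3 + 0 = 3)
(-29*39)*((17 + 3)*H) + w = (-29*39)*((17 + 3)*(-18)) + 3 = -22620*(-18) + 3 = -1131*(-360) + 3 = 407160 + 3 = 407163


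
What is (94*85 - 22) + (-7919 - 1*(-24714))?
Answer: 24763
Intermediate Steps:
(94*85 - 22) + (-7919 - 1*(-24714)) = (7990 - 22) + (-7919 + 24714) = 7968 + 16795 = 24763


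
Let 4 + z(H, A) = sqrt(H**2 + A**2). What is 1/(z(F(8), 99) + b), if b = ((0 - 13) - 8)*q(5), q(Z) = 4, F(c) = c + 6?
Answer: 88/2253 + sqrt(9997)/2253 ≈ 0.083438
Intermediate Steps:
F(c) = 6 + c
z(H, A) = -4 + sqrt(A**2 + H**2) (z(H, A) = -4 + sqrt(H**2 + A**2) = -4 + sqrt(A**2 + H**2))
b = -84 (b = ((0 - 13) - 8)*4 = (-13 - 8)*4 = -21*4 = -84)
1/(z(F(8), 99) + b) = 1/((-4 + sqrt(99**2 + (6 + 8)**2)) - 84) = 1/((-4 + sqrt(9801 + 14**2)) - 84) = 1/((-4 + sqrt(9801 + 196)) - 84) = 1/((-4 + sqrt(9997)) - 84) = 1/(-88 + sqrt(9997))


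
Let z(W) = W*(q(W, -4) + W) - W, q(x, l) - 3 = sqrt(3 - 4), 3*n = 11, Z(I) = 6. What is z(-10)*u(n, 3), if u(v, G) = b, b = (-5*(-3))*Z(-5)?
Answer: 7200 - 900*I ≈ 7200.0 - 900.0*I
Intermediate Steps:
n = 11/3 (n = (1/3)*11 = 11/3 ≈ 3.6667)
q(x, l) = 3 + I (q(x, l) = 3 + sqrt(3 - 4) = 3 + sqrt(-1) = 3 + I)
b = 90 (b = -5*(-3)*6 = 15*6 = 90)
u(v, G) = 90
z(W) = -W + W*(3 + I + W) (z(W) = W*((3 + I) + W) - W = W*(3 + I + W) - W = -W + W*(3 + I + W))
z(-10)*u(n, 3) = -10*(2 + I - 10)*90 = -10*(-8 + I)*90 = (80 - 10*I)*90 = 7200 - 900*I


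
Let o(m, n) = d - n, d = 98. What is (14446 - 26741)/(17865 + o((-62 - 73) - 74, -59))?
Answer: -12295/18022 ≈ -0.68222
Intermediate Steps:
o(m, n) = 98 - n
(14446 - 26741)/(17865 + o((-62 - 73) - 74, -59)) = (14446 - 26741)/(17865 + (98 - 1*(-59))) = -12295/(17865 + (98 + 59)) = -12295/(17865 + 157) = -12295/18022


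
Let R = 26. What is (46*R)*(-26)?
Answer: -31096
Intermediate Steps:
(46*R)*(-26) = (46*26)*(-26) = 1196*(-26) = -31096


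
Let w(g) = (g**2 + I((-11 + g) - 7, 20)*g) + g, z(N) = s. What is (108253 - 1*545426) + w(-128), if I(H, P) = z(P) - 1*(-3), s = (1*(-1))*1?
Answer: -421173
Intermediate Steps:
s = -1 (s = -1*1 = -1)
z(N) = -1
I(H, P) = 2 (I(H, P) = -1 - 1*(-3) = -1 + 3 = 2)
w(g) = g**2 + 3*g (w(g) = (g**2 + 2*g) + g = g**2 + 3*g)
(108253 - 1*545426) + w(-128) = (108253 - 1*545426) - 128*(3 - 128) = (108253 - 545426) - 128*(-125) = -437173 + 16000 = -421173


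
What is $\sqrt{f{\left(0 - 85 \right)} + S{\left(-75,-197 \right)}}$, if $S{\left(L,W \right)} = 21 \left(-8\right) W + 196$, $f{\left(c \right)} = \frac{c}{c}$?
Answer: $13 \sqrt{197} \approx 182.46$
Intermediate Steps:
$f{\left(c \right)} = 1$
$S{\left(L,W \right)} = 196 - 168 W$ ($S{\left(L,W \right)} = - 168 W + 196 = 196 - 168 W$)
$\sqrt{f{\left(0 - 85 \right)} + S{\left(-75,-197 \right)}} = \sqrt{1 + \left(196 - -33096\right)} = \sqrt{1 + \left(196 + 33096\right)} = \sqrt{1 + 33292} = \sqrt{33293} = 13 \sqrt{197}$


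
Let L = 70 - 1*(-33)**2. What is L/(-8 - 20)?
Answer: 1019/28 ≈ 36.393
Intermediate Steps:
L = -1019 (L = 70 - 1*1089 = 70 - 1089 = -1019)
L/(-8 - 20) = -1019/(-8 - 20) = -1019/(-28) = -1/28*(-1019) = 1019/28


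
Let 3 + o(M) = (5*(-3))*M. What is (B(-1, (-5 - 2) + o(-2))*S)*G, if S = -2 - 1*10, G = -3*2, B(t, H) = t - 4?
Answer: -360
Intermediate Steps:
o(M) = -3 - 15*M (o(M) = -3 + (5*(-3))*M = -3 - 15*M)
B(t, H) = -4 + t
G = -6
S = -12 (S = -2 - 10 = -12)
(B(-1, (-5 - 2) + o(-2))*S)*G = ((-4 - 1)*(-12))*(-6) = -5*(-12)*(-6) = 60*(-6) = -360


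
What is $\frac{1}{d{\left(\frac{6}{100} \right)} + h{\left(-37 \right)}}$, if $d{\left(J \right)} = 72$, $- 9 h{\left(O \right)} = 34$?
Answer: $\frac{9}{614} \approx 0.014658$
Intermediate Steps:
$h{\left(O \right)} = - \frac{34}{9}$ ($h{\left(O \right)} = \left(- \frac{1}{9}\right) 34 = - \frac{34}{9}$)
$\frac{1}{d{\left(\frac{6}{100} \right)} + h{\left(-37 \right)}} = \frac{1}{72 - \frac{34}{9}} = \frac{1}{\frac{614}{9}} = \frac{9}{614}$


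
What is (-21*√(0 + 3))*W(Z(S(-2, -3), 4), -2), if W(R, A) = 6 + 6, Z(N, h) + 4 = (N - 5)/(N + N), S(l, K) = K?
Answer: -252*√3 ≈ -436.48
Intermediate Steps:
Z(N, h) = -4 + (-5 + N)/(2*N) (Z(N, h) = -4 + (N - 5)/(N + N) = -4 + (-5 + N)/((2*N)) = -4 + (-5 + N)*(1/(2*N)) = -4 + (-5 + N)/(2*N))
W(R, A) = 12
(-21*√(0 + 3))*W(Z(S(-2, -3), 4), -2) = -21*√(0 + 3)*12 = -21*√3*12 = -252*√3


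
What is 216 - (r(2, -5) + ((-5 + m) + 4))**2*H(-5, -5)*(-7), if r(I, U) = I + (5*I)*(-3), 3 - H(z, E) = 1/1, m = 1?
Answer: 11192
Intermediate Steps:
H(z, E) = 2 (H(z, E) = 3 - 1/1 = 3 - 1*1 = 3 - 1 = 2)
r(I, U) = -14*I (r(I, U) = I - 15*I = -14*I)
216 - (r(2, -5) + ((-5 + m) + 4))**2*H(-5, -5)*(-7) = 216 - (-14*2 + ((-5 + 1) + 4))**2*2*(-7) = 216 - (-28 + (-4 + 4))**2*2*(-7) = 216 - (-28 + 0)**2*2*(-7) = 216 - (-28)**2*2*(-7) = 216 - 784*2*(-7) = 216 - 1568*(-7) = 216 - 1*(-10976) = 216 + 10976 = 11192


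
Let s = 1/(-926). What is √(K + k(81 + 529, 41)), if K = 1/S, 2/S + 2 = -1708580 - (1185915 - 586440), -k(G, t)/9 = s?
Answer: I*√247387933433/463 ≈ 1074.3*I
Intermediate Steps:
s = -1/926 ≈ -0.0010799
k(G, t) = 9/926 (k(G, t) = -9*(-1/926) = 9/926)
S = -2/2308057 (S = 2/(-2 + (-1708580 - (1185915 - 586440))) = 2/(-2 + (-1708580 - 1*599475)) = 2/(-2 + (-1708580 - 599475)) = 2/(-2 - 2308055) = 2/(-2308057) = 2*(-1/2308057) = -2/2308057 ≈ -8.6653e-7)
K = -2308057/2 (K = 1/(-2/2308057) = -2308057/2 ≈ -1.1540e+6)
√(K + k(81 + 529, 41)) = √(-2308057/2 + 9/926) = √(-534315191/463) = I*√247387933433/463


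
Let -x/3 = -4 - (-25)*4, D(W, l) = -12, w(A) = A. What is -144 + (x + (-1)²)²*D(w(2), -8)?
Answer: -988572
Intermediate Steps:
x = -288 (x = -3*(-4 - (-25)*4) = -3*(-4 - 5*(-20)) = -3*(-4 + 100) = -3*96 = -288)
-144 + (x + (-1)²)²*D(w(2), -8) = -144 + (-288 + (-1)²)²*(-12) = -144 + (-288 + 1)²*(-12) = -144 + (-287)²*(-12) = -144 + 82369*(-12) = -144 - 988428 = -988572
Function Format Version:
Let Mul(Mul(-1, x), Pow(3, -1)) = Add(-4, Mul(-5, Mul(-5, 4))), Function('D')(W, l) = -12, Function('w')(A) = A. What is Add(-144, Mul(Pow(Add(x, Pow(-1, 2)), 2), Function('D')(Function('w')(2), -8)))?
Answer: -988572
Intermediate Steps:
x = -288 (x = Mul(-3, Add(-4, Mul(-5, Mul(-5, 4)))) = Mul(-3, Add(-4, Mul(-5, -20))) = Mul(-3, Add(-4, 100)) = Mul(-3, 96) = -288)
Add(-144, Mul(Pow(Add(x, Pow(-1, 2)), 2), Function('D')(Function('w')(2), -8))) = Add(-144, Mul(Pow(Add(-288, Pow(-1, 2)), 2), -12)) = Add(-144, Mul(Pow(Add(-288, 1), 2), -12)) = Add(-144, Mul(Pow(-287, 2), -12)) = Add(-144, Mul(82369, -12)) = Add(-144, -988428) = -988572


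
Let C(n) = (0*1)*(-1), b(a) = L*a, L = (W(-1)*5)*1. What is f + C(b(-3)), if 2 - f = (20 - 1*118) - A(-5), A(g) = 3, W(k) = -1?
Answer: 103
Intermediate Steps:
f = 103 (f = 2 - ((20 - 1*118) - 1*3) = 2 - ((20 - 118) - 3) = 2 - (-98 - 3) = 2 - 1*(-101) = 2 + 101 = 103)
L = -5 (L = -1*5*1 = -5*1 = -5)
b(a) = -5*a
C(n) = 0 (C(n) = 0*(-1) = 0)
f + C(b(-3)) = 103 + 0 = 103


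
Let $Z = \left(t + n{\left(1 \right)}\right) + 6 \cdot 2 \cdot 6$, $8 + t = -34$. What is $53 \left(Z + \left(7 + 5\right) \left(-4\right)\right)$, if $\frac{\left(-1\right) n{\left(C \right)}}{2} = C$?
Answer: $-1060$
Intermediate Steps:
$n{\left(C \right)} = - 2 C$
$t = -42$ ($t = -8 - 34 = -42$)
$Z = 28$ ($Z = \left(-42 - 2\right) + 6 \cdot 2 \cdot 6 = \left(-42 - 2\right) + 12 \cdot 6 = -44 + 72 = 28$)
$53 \left(Z + \left(7 + 5\right) \left(-4\right)\right) = 53 \left(28 + \left(7 + 5\right) \left(-4\right)\right) = 53 \left(28 + 12 \left(-4\right)\right) = 53 \left(28 - 48\right) = 53 \left(-20\right) = -1060$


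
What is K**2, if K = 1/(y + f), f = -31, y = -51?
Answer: 1/6724 ≈ 0.00014872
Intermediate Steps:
K = -1/82 (K = 1/(-51 - 31) = 1/(-82) = -1/82 ≈ -0.012195)
K**2 = (-1/82)**2 = 1/6724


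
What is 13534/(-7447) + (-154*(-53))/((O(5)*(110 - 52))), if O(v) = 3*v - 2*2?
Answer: 2370351/215963 ≈ 10.976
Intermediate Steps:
O(v) = -4 + 3*v (O(v) = 3*v - 4 = -4 + 3*v)
13534/(-7447) + (-154*(-53))/((O(5)*(110 - 52))) = 13534/(-7447) + (-154*(-53))/(((-4 + 3*5)*(110 - 52))) = 13534*(-1/7447) + 8162/(((-4 + 15)*58)) = -13534/7447 + 8162/((11*58)) = -13534/7447 + 8162/638 = -13534/7447 + 8162*(1/638) = -13534/7447 + 371/29 = 2370351/215963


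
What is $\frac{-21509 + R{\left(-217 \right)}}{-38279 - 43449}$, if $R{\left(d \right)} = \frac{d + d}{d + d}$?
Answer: $\frac{5377}{20432} \approx 0.26317$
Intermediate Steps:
$R{\left(d \right)} = 1$ ($R{\left(d \right)} = \frac{2 d}{2 d} = 2 d \frac{1}{2 d} = 1$)
$\frac{-21509 + R{\left(-217 \right)}}{-38279 - 43449} = \frac{-21509 + 1}{-38279 - 43449} = - \frac{21508}{-81728} = \left(-21508\right) \left(- \frac{1}{81728}\right) = \frac{5377}{20432}$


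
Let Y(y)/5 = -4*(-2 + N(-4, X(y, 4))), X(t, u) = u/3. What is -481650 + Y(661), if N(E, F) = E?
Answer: -481530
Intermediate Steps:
X(t, u) = u/3 (X(t, u) = u*(⅓) = u/3)
Y(y) = 120 (Y(y) = 5*(-4*(-2 - 4)) = 5*(-4*(-6)) = 5*24 = 120)
-481650 + Y(661) = -481650 + 120 = -481530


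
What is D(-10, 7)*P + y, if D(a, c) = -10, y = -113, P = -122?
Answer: 1107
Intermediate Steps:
D(-10, 7)*P + y = -10*(-122) - 113 = 1220 - 113 = 1107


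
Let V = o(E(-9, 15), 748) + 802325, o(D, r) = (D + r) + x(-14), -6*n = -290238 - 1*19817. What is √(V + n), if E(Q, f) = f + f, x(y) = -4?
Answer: √30771894/6 ≈ 924.54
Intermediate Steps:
E(Q, f) = 2*f
n = 310055/6 (n = -(-290238 - 1*19817)/6 = -(-290238 - 19817)/6 = -⅙*(-310055) = 310055/6 ≈ 51676.)
o(D, r) = -4 + D + r (o(D, r) = (D + r) - 4 = -4 + D + r)
V = 803099 (V = (-4 + 2*15 + 748) + 802325 = (-4 + 30 + 748) + 802325 = 774 + 802325 = 803099)
√(V + n) = √(803099 + 310055/6) = √(5128649/6) = √30771894/6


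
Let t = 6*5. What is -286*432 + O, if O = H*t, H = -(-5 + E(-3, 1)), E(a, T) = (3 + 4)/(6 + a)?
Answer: -123472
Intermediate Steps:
E(a, T) = 7/(6 + a)
t = 30
H = 8/3 (H = -(-5 + 7/(6 - 3)) = -(-5 + 7/3) = -1*(-8/3) = 8/3 ≈ 2.6667)
O = 80 (O = (8/3)*30 = 80)
-286*432 + O = -286*432 + 80 = -123552 + 80 = -123472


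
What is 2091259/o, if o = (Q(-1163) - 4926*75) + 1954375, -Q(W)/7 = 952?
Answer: 2091259/1578261 ≈ 1.3250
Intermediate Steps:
Q(W) = -6664 (Q(W) = -7*952 = -6664)
o = 1578261 (o = (-6664 - 4926*75) + 1954375 = (-6664 - 369450) + 1954375 = -376114 + 1954375 = 1578261)
2091259/o = 2091259/1578261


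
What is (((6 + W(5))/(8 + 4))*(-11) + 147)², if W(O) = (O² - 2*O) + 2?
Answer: 2283121/144 ≈ 15855.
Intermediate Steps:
W(O) = 2 + O² - 2*O
(((6 + W(5))/(8 + 4))*(-11) + 147)² = (((6 + (2 + 5² - 2*5))/(8 + 4))*(-11) + 147)² = (((6 + (2 + 25 - 10))/12)*(-11) + 147)² = (((6 + 17)*(1/12))*(-11) + 147)² = ((23*(1/12))*(-11) + 147)² = ((23/12)*(-11) + 147)² = (-253/12 + 147)² = (1511/12)² = 2283121/144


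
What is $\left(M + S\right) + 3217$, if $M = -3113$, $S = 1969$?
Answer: $2073$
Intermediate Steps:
$\left(M + S\right) + 3217 = \left(-3113 + 1969\right) + 3217 = -1144 + 3217 = 2073$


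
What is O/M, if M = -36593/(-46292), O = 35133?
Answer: 1626376836/36593 ≈ 44445.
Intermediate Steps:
M = 36593/46292 (M = -36593*(-1/46292) = 36593/46292 ≈ 0.79048)
O/M = 35133/(36593/46292) = 35133*(46292/36593) = 1626376836/36593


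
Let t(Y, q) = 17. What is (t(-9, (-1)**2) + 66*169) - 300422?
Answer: -289251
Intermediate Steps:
(t(-9, (-1)**2) + 66*169) - 300422 = (17 + 66*169) - 300422 = (17 + 11154) - 300422 = 11171 - 300422 = -289251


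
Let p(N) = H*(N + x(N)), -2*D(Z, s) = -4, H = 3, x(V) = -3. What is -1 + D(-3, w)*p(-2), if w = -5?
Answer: -31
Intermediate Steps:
D(Z, s) = 2 (D(Z, s) = -½*(-4) = 2)
p(N) = -9 + 3*N (p(N) = 3*(N - 3) = 3*(-3 + N) = -9 + 3*N)
-1 + D(-3, w)*p(-2) = -1 + 2*(-9 + 3*(-2)) = -1 + 2*(-9 - 6) = -1 + 2*(-15) = -1 - 30 = -31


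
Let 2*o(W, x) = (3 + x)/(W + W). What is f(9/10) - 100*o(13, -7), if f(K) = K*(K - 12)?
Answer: -2987/1300 ≈ -2.2977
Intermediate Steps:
o(W, x) = (3 + x)/(4*W) (o(W, x) = ((3 + x)/(W + W))/2 = ((3 + x)/((2*W)))/2 = ((3 + x)*(1/(2*W)))/2 = ((3 + x)/(2*W))/2 = (3 + x)/(4*W))
f(K) = K*(-12 + K)
f(9/10) - 100*o(13, -7) = (9/10)*(-12 + 9/10) - 25*(3 - 7)/13 = (9*(⅒))*(-12 + 9*(⅒)) - 25*(-4)/13 = 9*(-12 + 9/10)/10 - 100*(-1/13) = (9/10)*(-111/10) + 100/13 = -999/100 + 100/13 = -2987/1300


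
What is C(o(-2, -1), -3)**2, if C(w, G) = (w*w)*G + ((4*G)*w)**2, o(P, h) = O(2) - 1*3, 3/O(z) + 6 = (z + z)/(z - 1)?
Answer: 130439241/16 ≈ 8.1525e+6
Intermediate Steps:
O(z) = 3/(-6 + 2*z/(-1 + z)) (O(z) = 3/(-6 + (z + z)/(z - 1)) = 3/(-6 + (2*z)/(-1 + z)) = 3/(-6 + 2*z/(-1 + z)))
o(P, h) = -9/2 (o(P, h) = 3*(1 - 1*2)/(2*(-3 + 2*2)) - 1*3 = 3*(1 - 2)/(2*(-3 + 4)) - 3 = (3/2)*(-1)/1 - 3 = (3/2)*1*(-1) - 3 = -3/2 - 3 = -9/2)
C(w, G) = G*w**2 + 16*G**2*w**2 (C(w, G) = w**2*G + (4*G*w)**2 = G*w**2 + 16*G**2*w**2)
C(o(-2, -1), -3)**2 = (-3*(-9/2)**2*(1 + 16*(-3)))**2 = (-3*81/4*(1 - 48))**2 = (-3*81/4*(-47))**2 = (11421/4)**2 = 130439241/16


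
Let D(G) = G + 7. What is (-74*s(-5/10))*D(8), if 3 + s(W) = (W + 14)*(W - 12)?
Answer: 381285/2 ≈ 1.9064e+5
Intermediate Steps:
D(G) = 7 + G
s(W) = -3 + (-12 + W)*(14 + W) (s(W) = -3 + (W + 14)*(W - 12) = -3 + (14 + W)*(-12 + W) = -3 + (-12 + W)*(14 + W))
(-74*s(-5/10))*D(8) = (-74*(-171 + (-5/10)² + 2*(-5/10)))*(7 + 8) = -74*(-171 + (-5*⅒)² + 2*(-5*⅒))*15 = -74*(-171 + (-½)² + 2*(-½))*15 = -74*(-171 + ¼ - 1)*15 = -74*(-687/4)*15 = (25419/2)*15 = 381285/2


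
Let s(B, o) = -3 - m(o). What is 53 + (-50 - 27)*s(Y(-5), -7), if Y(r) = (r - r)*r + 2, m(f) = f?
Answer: -255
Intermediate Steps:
Y(r) = 2 (Y(r) = 0*r + 2 = 0 + 2 = 2)
s(B, o) = -3 - o
53 + (-50 - 27)*s(Y(-5), -7) = 53 + (-50 - 27)*(-3 - 1*(-7)) = 53 - 77*(-3 + 7) = 53 - 77*4 = 53 - 308 = -255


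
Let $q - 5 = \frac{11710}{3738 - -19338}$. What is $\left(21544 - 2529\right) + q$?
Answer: $\frac{219458615}{11538} \approx 19021.0$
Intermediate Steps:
$q = \frac{63545}{11538}$ ($q = 5 + \frac{11710}{3738 - -19338} = 5 + \frac{11710}{3738 + 19338} = 5 + \frac{11710}{23076} = 5 + 11710 \cdot \frac{1}{23076} = 5 + \frac{5855}{11538} = \frac{63545}{11538} \approx 5.5075$)
$\left(21544 - 2529\right) + q = \left(21544 - 2529\right) + \frac{63545}{11538} = 19015 + \frac{63545}{11538} = \frac{219458615}{11538}$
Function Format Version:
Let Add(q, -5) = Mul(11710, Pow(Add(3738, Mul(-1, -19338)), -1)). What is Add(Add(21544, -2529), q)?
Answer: Rational(219458615, 11538) ≈ 19021.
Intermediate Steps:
q = Rational(63545, 11538) (q = Add(5, Mul(11710, Pow(Add(3738, Mul(-1, -19338)), -1))) = Add(5, Mul(11710, Pow(Add(3738, 19338), -1))) = Add(5, Mul(11710, Pow(23076, -1))) = Add(5, Mul(11710, Rational(1, 23076))) = Add(5, Rational(5855, 11538)) = Rational(63545, 11538) ≈ 5.5075)
Add(Add(21544, -2529), q) = Add(Add(21544, -2529), Rational(63545, 11538)) = Add(19015, Rational(63545, 11538)) = Rational(219458615, 11538)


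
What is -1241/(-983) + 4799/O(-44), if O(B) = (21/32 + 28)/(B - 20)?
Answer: -9660132019/901411 ≈ -10717.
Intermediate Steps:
O(B) = 917/(32*(-20 + B)) (O(B) = (21*(1/32) + 28)/(-20 + B) = (21/32 + 28)/(-20 + B) = 917/(32*(-20 + B)))
-1241/(-983) + 4799/O(-44) = -1241/(-983) + 4799/((917/(32*(-20 - 44)))) = -1241*(-1/983) + 4799/(((917/32)/(-64))) = 1241/983 + 4799/(((917/32)*(-1/64))) = 1241/983 + 4799/(-917/2048) = 1241/983 + 4799*(-2048/917) = 1241/983 - 9828352/917 = -9660132019/901411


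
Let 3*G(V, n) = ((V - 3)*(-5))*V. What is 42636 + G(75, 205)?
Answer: 33636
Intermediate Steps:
G(V, n) = V*(15 - 5*V)/3 (G(V, n) = (((V - 3)*(-5))*V)/3 = (((-3 + V)*(-5))*V)/3 = ((15 - 5*V)*V)/3 = (V*(15 - 5*V))/3 = V*(15 - 5*V)/3)
42636 + G(75, 205) = 42636 + (5/3)*75*(3 - 1*75) = 42636 + (5/3)*75*(3 - 75) = 42636 + (5/3)*75*(-72) = 42636 - 9000 = 33636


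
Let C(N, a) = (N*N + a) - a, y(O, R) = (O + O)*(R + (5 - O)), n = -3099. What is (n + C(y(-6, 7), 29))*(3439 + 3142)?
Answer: 286648617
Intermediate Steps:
y(O, R) = 2*O*(5 + R - O) (y(O, R) = (2*O)*(5 + R - O) = 2*O*(5 + R - O))
C(N, a) = N**2 (C(N, a) = (N**2 + a) - a = (a + N**2) - a = N**2)
(n + C(y(-6, 7), 29))*(3439 + 3142) = (-3099 + (2*(-6)*(5 + 7 - 1*(-6)))**2)*(3439 + 3142) = (-3099 + (2*(-6)*(5 + 7 + 6))**2)*6581 = (-3099 + (2*(-6)*18)**2)*6581 = (-3099 + (-216)**2)*6581 = (-3099 + 46656)*6581 = 43557*6581 = 286648617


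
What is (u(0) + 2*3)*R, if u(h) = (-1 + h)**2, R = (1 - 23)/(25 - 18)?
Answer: -22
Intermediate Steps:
R = -22/7 ≈ -3.1429
(u(0) + 2*3)*R = ((-1 + 0)**2 + 2*3)*(-22/7) = ((-1)**2 + 6)*(-22/7) = (1 + 6)*(-22/7) = 7*(-22/7) = -22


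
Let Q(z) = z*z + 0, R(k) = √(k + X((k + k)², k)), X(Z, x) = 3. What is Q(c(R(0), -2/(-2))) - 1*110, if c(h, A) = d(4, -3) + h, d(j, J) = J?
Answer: -110 + (3 - √3)² ≈ -108.39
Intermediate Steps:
R(k) = √(3 + k) (R(k) = √(k + 3) = √(3 + k))
c(h, A) = -3 + h
Q(z) = z² (Q(z) = z² + 0 = z²)
Q(c(R(0), -2/(-2))) - 1*110 = (-3 + √(3 + 0))² - 1*110 = (-3 + √3)² - 110 = -110 + (-3 + √3)²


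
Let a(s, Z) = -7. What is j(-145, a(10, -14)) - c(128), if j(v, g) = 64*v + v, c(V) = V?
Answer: -9553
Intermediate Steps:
j(v, g) = 65*v
j(-145, a(10, -14)) - c(128) = 65*(-145) - 1*128 = -9425 - 128 = -9553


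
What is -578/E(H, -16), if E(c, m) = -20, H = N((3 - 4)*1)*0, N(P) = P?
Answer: 289/10 ≈ 28.900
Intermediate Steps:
H = 0 (H = ((3 - 4)*1)*0 = -1*1*0 = -1*0 = 0)
-578/E(H, -16) = -578/(-20) = -578*(-1/20) = 289/10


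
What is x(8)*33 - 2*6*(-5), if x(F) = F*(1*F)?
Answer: 2172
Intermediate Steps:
x(F) = F**2 (x(F) = F*F = F**2)
x(8)*33 - 2*6*(-5) = 8**2*33 - 2*6*(-5) = 64*33 - 12*(-5) = 2112 + 60 = 2172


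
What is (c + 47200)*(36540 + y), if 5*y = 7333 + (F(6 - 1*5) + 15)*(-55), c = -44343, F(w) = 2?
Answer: 540252986/5 ≈ 1.0805e+8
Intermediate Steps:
y = 6398/5 (y = (7333 + (2 + 15)*(-55))/5 = (7333 + 17*(-55))/5 = (7333 - 935)/5 = (1/5)*6398 = 6398/5 ≈ 1279.6)
(c + 47200)*(36540 + y) = (-44343 + 47200)*(36540 + 6398/5) = 2857*(189098/5) = 540252986/5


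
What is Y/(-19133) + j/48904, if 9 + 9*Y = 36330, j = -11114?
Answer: -615006607/1403520348 ≈ -0.43819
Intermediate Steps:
Y = 12107/3 (Y = -1 + (1/9)*36330 = -1 + 12110/3 = 12107/3 ≈ 4035.7)
Y/(-19133) + j/48904 = (12107/3)/(-19133) - 11114/48904 = (12107/3)*(-1/19133) - 11114*1/48904 = -12107/57399 - 5557/24452 = -615006607/1403520348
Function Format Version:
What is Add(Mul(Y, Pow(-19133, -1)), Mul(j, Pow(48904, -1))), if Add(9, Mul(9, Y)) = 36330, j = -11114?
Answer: Rational(-615006607, 1403520348) ≈ -0.43819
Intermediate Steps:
Y = Rational(12107, 3) (Y = Add(-1, Mul(Rational(1, 9), 36330)) = Add(-1, Rational(12110, 3)) = Rational(12107, 3) ≈ 4035.7)
Add(Mul(Y, Pow(-19133, -1)), Mul(j, Pow(48904, -1))) = Add(Mul(Rational(12107, 3), Pow(-19133, -1)), Mul(-11114, Pow(48904, -1))) = Add(Mul(Rational(12107, 3), Rational(-1, 19133)), Mul(-11114, Rational(1, 48904))) = Add(Rational(-12107, 57399), Rational(-5557, 24452)) = Rational(-615006607, 1403520348)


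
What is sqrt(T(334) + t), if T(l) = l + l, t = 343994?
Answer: sqrt(344662) ≈ 587.08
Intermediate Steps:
T(l) = 2*l
sqrt(T(334) + t) = sqrt(2*334 + 343994) = sqrt(668 + 343994) = sqrt(344662)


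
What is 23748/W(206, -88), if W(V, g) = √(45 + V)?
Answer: 23748*√251/251 ≈ 1499.0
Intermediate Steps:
23748/W(206, -88) = 23748/(√(45 + 206)) = 23748/(√251) = 23748*(√251/251) = 23748*√251/251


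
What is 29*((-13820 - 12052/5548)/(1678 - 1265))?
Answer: -555969237/572831 ≈ -970.56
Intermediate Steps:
29*((-13820 - 12052/5548)/(1678 - 1265)) = 29*((-13820 - 12052*1/5548)/413) = 29*((-13820 - 3013/1387)*(1/413)) = 29*(-19171353/1387*1/413) = 29*(-19171353/572831) = -555969237/572831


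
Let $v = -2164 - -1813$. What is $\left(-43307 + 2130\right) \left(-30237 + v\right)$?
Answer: $1259522076$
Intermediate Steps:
$v = -351$ ($v = -2164 + 1813 = -351$)
$\left(-43307 + 2130\right) \left(-30237 + v\right) = \left(-43307 + 2130\right) \left(-30237 - 351\right) = \left(-41177\right) \left(-30588\right) = 1259522076$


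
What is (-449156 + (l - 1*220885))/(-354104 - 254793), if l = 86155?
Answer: 583886/608897 ≈ 0.95892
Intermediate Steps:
(-449156 + (l - 1*220885))/(-354104 - 254793) = (-449156 + (86155 - 1*220885))/(-354104 - 254793) = (-449156 + (86155 - 220885))/(-608897) = (-449156 - 134730)*(-1/608897) = -583886*(-1/608897) = 583886/608897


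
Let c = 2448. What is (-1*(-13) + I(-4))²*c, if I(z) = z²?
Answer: 2058768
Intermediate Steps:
(-1*(-13) + I(-4))²*c = (-1*(-13) + (-4)²)²*2448 = (13 + 16)²*2448 = 29²*2448 = 841*2448 = 2058768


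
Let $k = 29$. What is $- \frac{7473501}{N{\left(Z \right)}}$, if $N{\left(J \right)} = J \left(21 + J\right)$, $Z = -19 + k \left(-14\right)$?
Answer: $- \frac{7473501}{171700} \approx -43.526$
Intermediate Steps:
$Z = -425$ ($Z = -19 + 29 \left(-14\right) = -19 - 406 = -425$)
$- \frac{7473501}{N{\left(Z \right)}} = - \frac{7473501}{\left(-425\right) \left(21 - 425\right)} = - \frac{7473501}{\left(-425\right) \left(-404\right)} = - \frac{7473501}{171700}$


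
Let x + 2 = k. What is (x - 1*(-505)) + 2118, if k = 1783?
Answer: 4404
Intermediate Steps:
x = 1781 (x = -2 + 1783 = 1781)
(x - 1*(-505)) + 2118 = (1781 - 1*(-505)) + 2118 = (1781 + 505) + 2118 = 2286 + 2118 = 4404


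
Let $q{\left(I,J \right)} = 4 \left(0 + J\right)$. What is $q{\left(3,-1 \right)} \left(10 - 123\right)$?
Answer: $452$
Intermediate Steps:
$q{\left(I,J \right)} = 4 J$
$q{\left(3,-1 \right)} \left(10 - 123\right) = 4 \left(-1\right) \left(10 - 123\right) = \left(-4\right) \left(-113\right) = 452$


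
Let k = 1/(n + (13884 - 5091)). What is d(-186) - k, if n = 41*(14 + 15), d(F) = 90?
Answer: 898379/9982 ≈ 90.000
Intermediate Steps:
n = 1189 (n = 41*29 = 1189)
k = 1/9982 (k = 1/(1189 + (13884 - 5091)) = 1/(1189 + 8793) = 1/9982 ≈ 0.00010018)
d(-186) - k = 90 - 1*1/9982 = 90 - 1/9982 = 898379/9982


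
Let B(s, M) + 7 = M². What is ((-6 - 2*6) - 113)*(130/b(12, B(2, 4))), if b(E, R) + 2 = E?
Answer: -1703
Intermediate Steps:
B(s, M) = -7 + M²
b(E, R) = -2 + E
((-6 - 2*6) - 113)*(130/b(12, B(2, 4))) = ((-6 - 2*6) - 113)*(130/(-2 + 12)) = ((-6 - 12) - 113)*(130/10) = (-18 - 113)*(130*(⅒)) = -131*13 = -1703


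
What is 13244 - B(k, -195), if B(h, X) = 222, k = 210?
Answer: 13022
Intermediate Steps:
13244 - B(k, -195) = 13244 - 1*222 = 13244 - 222 = 13022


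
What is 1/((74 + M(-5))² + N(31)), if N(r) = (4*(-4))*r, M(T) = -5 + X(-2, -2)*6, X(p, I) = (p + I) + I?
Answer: 1/593 ≈ 0.0016863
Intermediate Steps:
X(p, I) = p + 2*I (X(p, I) = (I + p) + I = p + 2*I)
M(T) = -41 (M(T) = -5 + (-2 + 2*(-2))*6 = -5 + (-2 - 4)*6 = -5 - 6*6 = -5 - 36 = -41)
N(r) = -16*r
1/((74 + M(-5))² + N(31)) = 1/((74 - 41)² - 16*31) = 1/(33² - 496) = 1/(1089 - 496) = 1/593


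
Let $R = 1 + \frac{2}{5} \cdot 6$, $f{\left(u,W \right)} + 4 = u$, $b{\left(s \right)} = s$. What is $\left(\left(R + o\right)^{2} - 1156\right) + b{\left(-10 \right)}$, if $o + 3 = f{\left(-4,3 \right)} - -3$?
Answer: $- \frac{28621}{25} \approx -1144.8$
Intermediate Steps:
$f{\left(u,W \right)} = -4 + u$
$o = -8$ ($o = -3 - 5 = -8$)
$R = \frac{17}{5}$ ($R = 1 + 2 \cdot \frac{1}{5} \cdot 6 = 1 + \frac{2}{5} \cdot 6 = 1 + \frac{12}{5} = \frac{17}{5} \approx 3.4$)
$\left(\left(R + o\right)^{2} - 1156\right) + b{\left(-10 \right)} = \left(\left(\frac{17}{5} - 8\right)^{2} - 1156\right) - 10 = \left(\left(- \frac{23}{5}\right)^{2} - 1156\right) - 10 = \left(\frac{529}{25} - 1156\right) - 10 = - \frac{28371}{25} - 10 = - \frac{28621}{25}$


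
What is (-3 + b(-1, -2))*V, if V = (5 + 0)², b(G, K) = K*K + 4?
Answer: 125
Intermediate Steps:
b(G, K) = 4 + K² (b(G, K) = K² + 4 = 4 + K²)
V = 25 (V = 5² = 25)
(-3 + b(-1, -2))*V = (-3 + (4 + (-2)²))*25 = (-3 + (4 + 4))*25 = (-3 + 8)*25 = 5*25 = 125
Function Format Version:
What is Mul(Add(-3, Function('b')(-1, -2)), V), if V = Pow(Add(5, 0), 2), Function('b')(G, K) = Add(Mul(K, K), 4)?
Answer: 125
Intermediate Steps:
Function('b')(G, K) = Add(4, Pow(K, 2)) (Function('b')(G, K) = Add(Pow(K, 2), 4) = Add(4, Pow(K, 2)))
V = 25 (V = Pow(5, 2) = 25)
Mul(Add(-3, Function('b')(-1, -2)), V) = Mul(Add(-3, Add(4, Pow(-2, 2))), 25) = Mul(Add(-3, Add(4, 4)), 25) = Mul(Add(-3, 8), 25) = Mul(5, 25) = 125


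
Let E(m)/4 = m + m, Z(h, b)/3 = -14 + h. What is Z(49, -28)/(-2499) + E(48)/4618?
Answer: 11303/274771 ≈ 0.041136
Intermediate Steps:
Z(h, b) = -42 + 3*h (Z(h, b) = 3*(-14 + h) = -42 + 3*h)
E(m) = 8*m (E(m) = 4*(m + m) = 4*(2*m) = 8*m)
Z(49, -28)/(-2499) + E(48)/4618 = (-42 + 3*49)/(-2499) + (8*48)/4618 = (-42 + 147)*(-1/2499) + 384*(1/4618) = 105*(-1/2499) + 192/2309 = -5/119 + 192/2309 = 11303/274771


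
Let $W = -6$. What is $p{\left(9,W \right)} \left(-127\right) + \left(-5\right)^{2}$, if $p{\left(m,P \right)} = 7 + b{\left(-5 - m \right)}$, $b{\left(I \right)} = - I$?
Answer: $-2642$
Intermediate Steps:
$p{\left(m,P \right)} = 12 + m$ ($p{\left(m,P \right)} = 7 - \left(-5 - m\right) = 7 + \left(5 + m\right) = 12 + m$)
$p{\left(9,W \right)} \left(-127\right) + \left(-5\right)^{2} = \left(12 + 9\right) \left(-127\right) + \left(-5\right)^{2} = 21 \left(-127\right) + 25 = -2667 + 25 = -2642$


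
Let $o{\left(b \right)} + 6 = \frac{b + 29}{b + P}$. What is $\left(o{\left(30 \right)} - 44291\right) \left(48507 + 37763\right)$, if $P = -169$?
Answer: $- \frac{531193894340}{139} \approx -3.8215 \cdot 10^{9}$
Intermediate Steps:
$o{\left(b \right)} = -6 + \frac{29 + b}{-169 + b}$ ($o{\left(b \right)} = -6 + \frac{b + 29}{b - 169} = -6 + \frac{29 + b}{-169 + b}$)
$\left(o{\left(30 \right)} - 44291\right) \left(48507 + 37763\right) = \left(\frac{1043 - 150}{-169 + 30} - 44291\right) \left(48507 + 37763\right) = \left(\frac{1043 - 150}{-139} - 44291\right) 86270 = \left(\left(- \frac{1}{139}\right) 893 - 44291\right) 86270 = \left(- \frac{893}{139} - 44291\right) 86270 = \left(- \frac{6157342}{139}\right) 86270 = - \frac{531193894340}{139}$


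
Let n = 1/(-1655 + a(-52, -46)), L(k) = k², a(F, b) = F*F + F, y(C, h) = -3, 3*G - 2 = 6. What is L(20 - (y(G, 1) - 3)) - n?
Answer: 673971/997 ≈ 676.00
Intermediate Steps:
G = 8/3 (G = ⅔ + (⅓)*6 = ⅔ + 2 = 8/3 ≈ 2.6667)
a(F, b) = F + F² (a(F, b) = F² + F = F + F²)
n = 1/997 (n = 1/(-1655 - 52*(1 - 52)) = 1/(-1655 - 52*(-51)) = 1/(-1655 + 2652) = 1/997 ≈ 0.0010030)
L(20 - (y(G, 1) - 3)) - n = (20 - (-3 - 3))² - 1*1/997 = (20 - 1*(-6))² - 1/997 = (20 + 6)² - 1/997 = 26² - 1/997 = 676 - 1/997 = 673971/997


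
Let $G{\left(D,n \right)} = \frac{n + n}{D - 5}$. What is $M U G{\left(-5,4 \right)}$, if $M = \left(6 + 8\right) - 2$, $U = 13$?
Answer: $- \frac{624}{5} \approx -124.8$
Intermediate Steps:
$G{\left(D,n \right)} = \frac{2 n}{-5 + D}$
$M = 12$ ($M = 14 - 2 = 12$)
$M U G{\left(-5,4 \right)} = 12 \cdot 13 \cdot 2 \cdot 4 \frac{1}{-5 - 5} = 156 \cdot 2 \cdot 4 \frac{1}{-10} = 156 \cdot 2 \cdot 4 \left(- \frac{1}{10}\right) = 156 \left(- \frac{4}{5}\right) = - \frac{624}{5}$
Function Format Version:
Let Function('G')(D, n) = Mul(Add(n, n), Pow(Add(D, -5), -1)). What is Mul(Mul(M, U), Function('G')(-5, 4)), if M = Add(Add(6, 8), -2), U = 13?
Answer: Rational(-624, 5) ≈ -124.80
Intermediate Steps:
Function('G')(D, n) = Mul(2, n, Pow(Add(-5, D), -1)) (Function('G')(D, n) = Mul(Mul(2, n), Pow(Add(-5, D), -1)) = Mul(2, n, Pow(Add(-5, D), -1)))
M = 12 (M = Add(14, -2) = 12)
Mul(Mul(M, U), Function('G')(-5, 4)) = Mul(Mul(12, 13), Mul(2, 4, Pow(Add(-5, -5), -1))) = Mul(156, Mul(2, 4, Pow(-10, -1))) = Mul(156, Mul(2, 4, Rational(-1, 10))) = Mul(156, Rational(-4, 5)) = Rational(-624, 5)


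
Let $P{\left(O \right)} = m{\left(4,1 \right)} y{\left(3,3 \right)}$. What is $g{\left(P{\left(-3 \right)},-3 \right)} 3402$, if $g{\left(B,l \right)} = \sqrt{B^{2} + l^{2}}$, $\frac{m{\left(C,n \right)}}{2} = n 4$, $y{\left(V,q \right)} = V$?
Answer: $10206 \sqrt{65} \approx 82283.0$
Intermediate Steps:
$m{\left(C,n \right)} = 8 n$ ($m{\left(C,n \right)} = 2 n 4 = 2 \cdot 4 n = 8 n$)
$P{\left(O \right)} = 24$ ($P{\left(O \right)} = 8 \cdot 1 \cdot 3 = 8 \cdot 3 = 24$)
$g{\left(P{\left(-3 \right)},-3 \right)} 3402 = \sqrt{24^{2} + \left(-3\right)^{2}} \cdot 3402 = \sqrt{576 + 9} \cdot 3402 = \sqrt{585} \cdot 3402 = 3 \sqrt{65} \cdot 3402 = 10206 \sqrt{65}$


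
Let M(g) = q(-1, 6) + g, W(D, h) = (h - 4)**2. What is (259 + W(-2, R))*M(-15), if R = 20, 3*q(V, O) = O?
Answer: -6695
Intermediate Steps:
q(V, O) = O/3
W(D, h) = (-4 + h)**2
M(g) = 2 + g (M(g) = (1/3)*6 + g = 2 + g)
(259 + W(-2, R))*M(-15) = (259 + (-4 + 20)**2)*(2 - 15) = (259 + 16**2)*(-13) = (259 + 256)*(-13) = 515*(-13) = -6695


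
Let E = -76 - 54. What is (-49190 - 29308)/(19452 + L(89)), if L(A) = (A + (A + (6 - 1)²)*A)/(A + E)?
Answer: -459774/112471 ≈ -4.0879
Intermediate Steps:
E = -130
L(A) = (A + A*(25 + A))/(-130 + A) (L(A) = (A + (A + (6 - 1)²)*A)/(A - 130) = (A + (A + 5²)*A)/(-130 + A) = (A + (A + 25)*A)/(-130 + A) = (A + (25 + A)*A)/(-130 + A) = (A + A*(25 + A))/(-130 + A))
(-49190 - 29308)/(19452 + L(89)) = (-49190 - 29308)/(19452 + 89*(26 + 89)/(-130 + 89)) = -78498/(19452 + 89*115/(-41)) = -78498/(19452 + 89*(-1/41)*115) = -78498/(19452 - 10235/41) = -78498/787297/41 = -78498*41/787297 = -459774/112471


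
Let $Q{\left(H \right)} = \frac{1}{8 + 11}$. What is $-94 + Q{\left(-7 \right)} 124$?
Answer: $- \frac{1662}{19} \approx -87.474$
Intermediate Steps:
$Q{\left(H \right)} = \frac{1}{19}$
$-94 + Q{\left(-7 \right)} 124 = -94 + \frac{1}{19} \cdot 124 = -94 + \frac{124}{19} = - \frac{1662}{19}$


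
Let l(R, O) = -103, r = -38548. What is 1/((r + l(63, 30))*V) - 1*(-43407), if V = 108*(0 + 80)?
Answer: 14495534988479/333944640 ≈ 43407.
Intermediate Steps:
V = 8640 (V = 108*80 = 8640)
1/((r + l(63, 30))*V) - 1*(-43407) = 1/(-38548 - 103*8640) - 1*(-43407) = (1/8640)/(-38651) + 43407 = -1/38651*1/8640 + 43407 = -1/333944640 + 43407 = 14495534988479/333944640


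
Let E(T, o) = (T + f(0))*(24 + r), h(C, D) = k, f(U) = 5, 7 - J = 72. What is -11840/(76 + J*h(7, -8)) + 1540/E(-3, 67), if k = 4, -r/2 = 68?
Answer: 10575/184 ≈ 57.473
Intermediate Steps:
J = -65 (J = 7 - 1*72 = 7 - 72 = -65)
r = -136 (r = -2*68 = -136)
h(C, D) = 4
E(T, o) = -560 - 112*T (E(T, o) = (T + 5)*(24 - 136) = (5 + T)*(-112) = -560 - 112*T)
-11840/(76 + J*h(7, -8)) + 1540/E(-3, 67) = -11840/(76 - 65*4) + 1540/(-560 - 112*(-3)) = -11840/(76 - 260) + 1540/(-560 + 336) = -11840/(-184) + 1540/(-224) = -11840*(-1/184) + 1540*(-1/224) = 1480/23 - 55/8 = 10575/184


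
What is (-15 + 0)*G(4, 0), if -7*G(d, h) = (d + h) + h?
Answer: 60/7 ≈ 8.5714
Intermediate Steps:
G(d, h) = -2*h/7 - d/7 (G(d, h) = -((d + h) + h)/7 = -(d + 2*h)/7 = -2*h/7 - d/7)
(-15 + 0)*G(4, 0) = (-15 + 0)*(-2/7*0 - ⅐*4) = -15*(0 - 4/7) = -15*(-4/7) = 60/7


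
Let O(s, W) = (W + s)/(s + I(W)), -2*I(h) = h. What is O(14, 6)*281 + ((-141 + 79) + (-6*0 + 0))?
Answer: 4938/11 ≈ 448.91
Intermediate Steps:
I(h) = -h/2
O(s, W) = (W + s)/(s - W/2)
O(14, 6)*281 + ((-141 + 79) + (-6*0 + 0)) = (2*(6 + 14)/(-1*6 + 2*14))*281 + ((-141 + 79) + (-6*0 + 0)) = (2*20/(-6 + 28))*281 + (-62 + (0 + 0)) = (2*20/22)*281 + (-62 + 0) = (2*(1/22)*20)*281 - 62 = (20/11)*281 - 62 = 5620/11 - 62 = 4938/11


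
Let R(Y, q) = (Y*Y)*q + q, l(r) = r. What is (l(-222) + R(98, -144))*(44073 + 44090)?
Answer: -121959580746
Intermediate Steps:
R(Y, q) = q + q*Y**2 (R(Y, q) = Y**2*q + q = q*Y**2 + q = q + q*Y**2)
(l(-222) + R(98, -144))*(44073 + 44090) = (-222 - 144*(1 + 98**2))*(44073 + 44090) = (-222 - 144*(1 + 9604))*88163 = (-222 - 144*9605)*88163 = (-222 - 1383120)*88163 = -1383342*88163 = -121959580746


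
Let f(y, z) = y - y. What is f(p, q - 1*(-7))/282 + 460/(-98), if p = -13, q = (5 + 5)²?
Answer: -230/49 ≈ -4.6939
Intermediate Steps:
q = 100 (q = 10² = 100)
f(y, z) = 0
f(p, q - 1*(-7))/282 + 460/(-98) = 0/282 + 460/(-98) = 0*(1/282) + 460*(-1/98) = 0 - 230/49 = -230/49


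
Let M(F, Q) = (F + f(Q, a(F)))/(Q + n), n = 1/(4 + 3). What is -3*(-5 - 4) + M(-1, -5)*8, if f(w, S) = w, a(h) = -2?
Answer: 627/17 ≈ 36.882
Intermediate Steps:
n = ⅐ (n = 1/7 = ⅐ ≈ 0.14286)
M(F, Q) = (F + Q)/(⅐ + Q) (M(F, Q) = (F + Q)/(Q + ⅐) = (F + Q)/(⅐ + Q))
-3*(-5 - 4) + M(-1, -5)*8 = -3*(-5 - 4) + (7*(-1 - 5)/(1 + 7*(-5)))*8 = -3*(-9) + (7*(-6)/(1 - 35))*8 = 27 + (7*(-6)/(-34))*8 = 27 + (7*(-1/34)*(-6))*8 = 27 + (21/17)*8 = 27 + 168/17 = 627/17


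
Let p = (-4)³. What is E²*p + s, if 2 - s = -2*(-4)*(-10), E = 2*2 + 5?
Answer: -5102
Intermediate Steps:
E = 9 (E = 4 + 5 = 9)
s = 82 (s = 2 - (-2*(-4))*(-10) = 2 - 8*(-10) = 2 - 1*(-80) = 2 + 80 = 82)
p = -64
E²*p + s = 9²*(-64) + 82 = 81*(-64) + 82 = -5184 + 82 = -5102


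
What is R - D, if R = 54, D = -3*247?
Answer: 795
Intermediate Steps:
D = -741
R - D = 54 - 1*(-741) = 54 + 741 = 795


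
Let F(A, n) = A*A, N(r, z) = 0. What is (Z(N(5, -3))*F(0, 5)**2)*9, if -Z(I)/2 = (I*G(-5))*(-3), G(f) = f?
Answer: 0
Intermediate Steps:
F(A, n) = A**2
Z(I) = -30*I (Z(I) = -2*I*(-5)*(-3) = -2*(-5*I)*(-3) = -30*I)
(Z(N(5, -3))*F(0, 5)**2)*9 = ((-30*0)*(0**2)**2)*9 = (0*0**2)*9 = (0*0)*9 = 0*9 = 0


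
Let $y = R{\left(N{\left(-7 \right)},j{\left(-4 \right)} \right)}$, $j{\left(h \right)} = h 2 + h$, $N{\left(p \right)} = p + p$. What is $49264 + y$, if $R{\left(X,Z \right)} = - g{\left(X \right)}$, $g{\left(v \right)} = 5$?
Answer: $49259$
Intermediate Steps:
$N{\left(p \right)} = 2 p$
$j{\left(h \right)} = 3 h$ ($j{\left(h \right)} = 2 h + h = 3 h$)
$R{\left(X,Z \right)} = -5$ ($R{\left(X,Z \right)} = \left(-1\right) 5 = -5$)
$y = -5$
$49264 + y = 49264 - 5 = 49259$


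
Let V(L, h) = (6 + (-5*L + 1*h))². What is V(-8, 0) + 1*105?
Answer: 2221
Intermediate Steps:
V(L, h) = (6 + h - 5*L)² (V(L, h) = (6 + (-5*L + h))² = (6 + (h - 5*L))² = (6 + h - 5*L)²)
V(-8, 0) + 1*105 = (6 + 0 - 5*(-8))² + 1*105 = (6 + 0 + 40)² + 105 = 46² + 105 = 2116 + 105 = 2221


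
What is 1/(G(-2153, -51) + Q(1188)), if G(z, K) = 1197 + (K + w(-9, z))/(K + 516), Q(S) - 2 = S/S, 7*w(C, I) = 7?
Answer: 93/111590 ≈ 0.00083341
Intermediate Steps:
w(C, I) = 1 (w(C, I) = (⅐)*7 = 1)
Q(S) = 3 (Q(S) = 2 + S/S = 2 + 1 = 3)
G(z, K) = 1197 + (1 + K)/(516 + K) (G(z, K) = 1197 + (K + 1)/(K + 516) = 1197 + (1 + K)/(516 + K))
1/(G(-2153, -51) + Q(1188)) = 1/((617653 + 1198*(-51))/(516 - 51) + 3) = 1/((617653 - 61098)/465 + 3) = 1/((1/465)*556555 + 3) = 1/(111311/93 + 3) = 1/(111590/93) = 93/111590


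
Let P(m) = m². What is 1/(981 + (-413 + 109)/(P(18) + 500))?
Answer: 103/101005 ≈ 0.0010198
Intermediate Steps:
1/(981 + (-413 + 109)/(P(18) + 500)) = 1/(981 + (-413 + 109)/(18² + 500)) = 1/(981 - 304/(324 + 500)) = 1/(981 - 304/824) = 1/(981 - 304*1/824) = 1/(981 - 38/103) = 1/(101005/103) = 103/101005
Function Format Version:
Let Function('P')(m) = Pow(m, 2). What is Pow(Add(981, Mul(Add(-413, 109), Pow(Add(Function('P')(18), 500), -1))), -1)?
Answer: Rational(103, 101005) ≈ 0.0010198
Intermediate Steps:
Pow(Add(981, Mul(Add(-413, 109), Pow(Add(Function('P')(18), 500), -1))), -1) = Pow(Add(981, Mul(Add(-413, 109), Pow(Add(Pow(18, 2), 500), -1))), -1) = Pow(Add(981, Mul(-304, Pow(Add(324, 500), -1))), -1) = Pow(Add(981, Mul(-304, Pow(824, -1))), -1) = Pow(Add(981, Mul(-304, Rational(1, 824))), -1) = Pow(Add(981, Rational(-38, 103)), -1) = Pow(Rational(101005, 103), -1) = Rational(103, 101005)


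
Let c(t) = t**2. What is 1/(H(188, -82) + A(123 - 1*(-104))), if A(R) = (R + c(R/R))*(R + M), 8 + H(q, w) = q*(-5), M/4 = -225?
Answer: -1/154392 ≈ -6.4770e-6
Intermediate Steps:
M = -900 (M = 4*(-225) = -900)
H(q, w) = -8 - 5*q (H(q, w) = -8 + q*(-5) = -8 - 5*q)
A(R) = (1 + R)*(-900 + R) (A(R) = (R + (R/R)**2)*(R - 900) = (R + 1**2)*(-900 + R) = (R + 1)*(-900 + R) = (1 + R)*(-900 + R))
1/(H(188, -82) + A(123 - 1*(-104))) = 1/((-8 - 5*188) + (-900 + (123 - 1*(-104))**2 - 899*(123 - 1*(-104)))) = 1/((-8 - 940) + (-900 + (123 + 104)**2 - 899*(123 + 104))) = 1/(-948 + (-900 + 227**2 - 899*227)) = 1/(-948 + (-900 + 51529 - 204073)) = 1/(-948 - 153444) = 1/(-154392) = -1/154392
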